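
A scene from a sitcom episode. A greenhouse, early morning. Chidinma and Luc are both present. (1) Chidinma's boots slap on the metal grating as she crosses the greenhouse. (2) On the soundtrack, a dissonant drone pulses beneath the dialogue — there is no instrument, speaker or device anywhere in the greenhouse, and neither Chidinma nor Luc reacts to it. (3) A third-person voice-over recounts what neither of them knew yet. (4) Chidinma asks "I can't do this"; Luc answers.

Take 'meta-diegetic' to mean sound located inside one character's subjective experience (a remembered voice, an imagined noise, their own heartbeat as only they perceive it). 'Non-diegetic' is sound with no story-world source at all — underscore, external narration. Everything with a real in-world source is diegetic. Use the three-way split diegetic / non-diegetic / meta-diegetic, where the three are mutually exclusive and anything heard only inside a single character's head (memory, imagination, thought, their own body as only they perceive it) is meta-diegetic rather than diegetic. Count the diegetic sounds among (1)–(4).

2

Sound (1): Chidinma's footsteps are produced in the story world, so diegetic.
(2) is non-diegetic: nothing in the greenhouse produces it and the characters don't hear it — pure soundtrack.
(3) is non-diegetic: the narrator exists outside the story world, addressing only the audience.
(4) is diegetic: spoken by a character present in the story world.
So 2 of the 4 are diegetic: (1), (4).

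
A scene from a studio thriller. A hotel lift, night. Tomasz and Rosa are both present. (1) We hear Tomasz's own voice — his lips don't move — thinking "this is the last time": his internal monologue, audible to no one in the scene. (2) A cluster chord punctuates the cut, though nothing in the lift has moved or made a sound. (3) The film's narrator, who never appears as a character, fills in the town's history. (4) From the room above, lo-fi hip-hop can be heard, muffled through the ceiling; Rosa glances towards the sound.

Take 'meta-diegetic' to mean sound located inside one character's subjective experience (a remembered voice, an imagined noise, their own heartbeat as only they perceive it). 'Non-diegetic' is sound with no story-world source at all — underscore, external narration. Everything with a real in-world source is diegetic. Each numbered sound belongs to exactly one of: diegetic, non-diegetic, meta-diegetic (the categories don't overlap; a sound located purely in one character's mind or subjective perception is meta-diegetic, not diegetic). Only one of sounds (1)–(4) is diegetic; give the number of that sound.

4

(1) it's Tomasz's unspoken thought, heard only by the audience via his subjectivity → meta-diegetic.
(2) nothing in the scene produces it; it's an accent added for the audience → non-diegetic.
(3) external voice-over — not a character, not heard by anyone in the scene → non-diegetic.
(4) off-screen diegetic: the source is out of frame but still in the story's space → diegetic.
Only (4) is diegetic.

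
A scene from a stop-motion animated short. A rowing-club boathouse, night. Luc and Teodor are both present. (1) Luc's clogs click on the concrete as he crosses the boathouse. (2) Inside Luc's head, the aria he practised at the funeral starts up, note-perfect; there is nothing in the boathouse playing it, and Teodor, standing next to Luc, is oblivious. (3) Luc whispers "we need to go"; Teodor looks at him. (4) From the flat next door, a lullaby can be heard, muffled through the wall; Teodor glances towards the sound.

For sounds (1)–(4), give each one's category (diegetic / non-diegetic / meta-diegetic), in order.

(1) is diegetic: Luc's footsteps are produced in the story world.
Sound (2): remembered music, private to Luc — Teodor is oblivious because it isn't in the room, so meta-diegetic.
Sound (3): on-screen dialogue — Luc speaks and Teodor is there to hear, so diegetic.
(4) the music has an off-screen but real-world source and a character hears it → diegetic.

diegetic, meta-diegetic, diegetic, diegetic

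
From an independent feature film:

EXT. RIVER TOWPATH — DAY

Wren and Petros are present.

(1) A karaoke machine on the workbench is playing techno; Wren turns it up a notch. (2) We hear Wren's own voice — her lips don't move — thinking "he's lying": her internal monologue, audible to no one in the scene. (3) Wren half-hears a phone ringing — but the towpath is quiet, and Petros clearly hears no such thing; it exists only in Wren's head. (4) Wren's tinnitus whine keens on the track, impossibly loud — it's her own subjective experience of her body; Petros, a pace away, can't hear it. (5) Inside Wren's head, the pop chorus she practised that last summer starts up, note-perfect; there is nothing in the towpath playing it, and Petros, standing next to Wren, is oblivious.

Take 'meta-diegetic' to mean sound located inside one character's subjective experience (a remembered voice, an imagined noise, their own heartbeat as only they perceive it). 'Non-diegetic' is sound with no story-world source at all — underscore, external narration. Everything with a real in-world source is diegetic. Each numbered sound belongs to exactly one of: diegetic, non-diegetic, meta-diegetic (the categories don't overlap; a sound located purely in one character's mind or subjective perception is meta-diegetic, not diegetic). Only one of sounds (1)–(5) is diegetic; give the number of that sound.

(1) is diegetic: a karaoke machine is a physical source in the scene and Wren reacts to it.
Sound (2): it's Wren's unspoken thought, heard only by the audience via her subjectivity, so meta-diegetic.
Sound (3): the sound is imagined by Wren; nothing in the story world is producing it and Petros can't hear it, so meta-diegetic.
Sound (4): point-of-audition from inside Wren's body; not a sound in the room, so meta-diegetic.
(5) is meta-diegetic: the music is a memory playing inside Wren's mind alone; no real-world source, Petros can't hear it.
Only (1) is diegetic.

1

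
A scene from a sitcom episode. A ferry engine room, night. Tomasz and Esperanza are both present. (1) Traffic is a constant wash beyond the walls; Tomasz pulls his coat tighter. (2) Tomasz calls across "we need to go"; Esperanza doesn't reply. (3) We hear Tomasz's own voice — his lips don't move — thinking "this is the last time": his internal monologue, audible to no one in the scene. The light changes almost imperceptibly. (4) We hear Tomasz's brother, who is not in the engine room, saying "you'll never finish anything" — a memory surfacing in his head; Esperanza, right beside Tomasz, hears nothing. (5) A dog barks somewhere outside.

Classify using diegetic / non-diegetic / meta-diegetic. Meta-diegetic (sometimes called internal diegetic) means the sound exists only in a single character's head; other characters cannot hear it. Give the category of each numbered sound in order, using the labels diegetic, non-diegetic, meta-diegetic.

(1) it's the actual ambient sound of the location → diegetic.
(2) on-screen dialogue — Tomasz speaks and Esperanza is there to hear → diegetic.
(3) Tomasz's thought-voice: a private mental sound no other character can hear → meta-diegetic.
Sound (4): it's Tomasz's recollection rendered as sound; the other character can't hear it, so meta-diegetic.
(5) is diegetic: the sound comes from a dog physically present in the location.

diegetic, diegetic, meta-diegetic, meta-diegetic, diegetic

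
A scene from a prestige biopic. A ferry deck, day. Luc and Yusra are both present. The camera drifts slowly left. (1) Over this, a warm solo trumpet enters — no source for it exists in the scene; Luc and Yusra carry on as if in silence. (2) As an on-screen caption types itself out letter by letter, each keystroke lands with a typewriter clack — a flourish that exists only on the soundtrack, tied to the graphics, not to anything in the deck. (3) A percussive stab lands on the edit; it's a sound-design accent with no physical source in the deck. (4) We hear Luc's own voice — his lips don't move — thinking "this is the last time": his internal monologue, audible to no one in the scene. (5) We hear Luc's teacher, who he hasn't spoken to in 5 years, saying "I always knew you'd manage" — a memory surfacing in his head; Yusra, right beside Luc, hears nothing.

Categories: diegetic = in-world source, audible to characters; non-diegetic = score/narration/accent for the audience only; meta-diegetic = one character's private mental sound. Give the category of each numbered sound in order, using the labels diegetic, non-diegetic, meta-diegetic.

non-diegetic, non-diegetic, non-diegetic, meta-diegetic, meta-diegetic

(1) is non-diegetic: score with no on-screen or off-screen source; it exists for the audience alone.
(2) it accompanies on-screen graphics, not anything inside the story world → non-diegetic.
Sound (3): nothing in the scene produces it; it's an accent added for the audience, so non-diegetic.
(4) is meta-diegetic: Luc's thought-voice: a private mental sound no other character can hear.
Sound (5): a remembered line, private to Luc — not present in the room, not audible to Yusra, so meta-diegetic.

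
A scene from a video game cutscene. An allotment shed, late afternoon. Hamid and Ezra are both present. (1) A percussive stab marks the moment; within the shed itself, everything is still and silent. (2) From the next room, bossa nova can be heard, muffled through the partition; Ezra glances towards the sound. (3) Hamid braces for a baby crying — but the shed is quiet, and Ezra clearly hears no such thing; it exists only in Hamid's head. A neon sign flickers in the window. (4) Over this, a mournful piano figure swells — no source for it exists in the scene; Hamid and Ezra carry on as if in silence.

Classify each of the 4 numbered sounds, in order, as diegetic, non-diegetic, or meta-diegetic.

(1) nothing in the scene produces it; it's an accent added for the audience → non-diegetic.
Sound (2): the music has an off-screen but real-world source and a character hears it, so diegetic.
(3) Hamid alone 'hears' it — an imagined sound, not present in the space → meta-diegetic.
Sound (4): nothing in the shed produces it and the characters don't hear it — pure soundtrack, so non-diegetic.

non-diegetic, diegetic, meta-diegetic, non-diegetic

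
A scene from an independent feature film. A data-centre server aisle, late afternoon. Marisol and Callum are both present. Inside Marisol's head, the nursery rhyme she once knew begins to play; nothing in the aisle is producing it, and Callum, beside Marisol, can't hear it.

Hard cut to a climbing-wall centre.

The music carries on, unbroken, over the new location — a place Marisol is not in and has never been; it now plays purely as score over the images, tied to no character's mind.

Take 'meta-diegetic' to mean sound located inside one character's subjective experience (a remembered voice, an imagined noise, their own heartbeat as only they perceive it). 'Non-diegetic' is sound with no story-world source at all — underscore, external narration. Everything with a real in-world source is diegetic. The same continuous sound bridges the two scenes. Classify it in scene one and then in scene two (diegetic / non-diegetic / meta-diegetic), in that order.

Scene one: the music exists only inside Marisol's mind; Callum can't hear it → meta-diegetic.
Scene two: it's detached from Marisol entirely and plays over unrelated images with no in-world source — conventional underscore → non-diegetic.

meta-diegetic, non-diegetic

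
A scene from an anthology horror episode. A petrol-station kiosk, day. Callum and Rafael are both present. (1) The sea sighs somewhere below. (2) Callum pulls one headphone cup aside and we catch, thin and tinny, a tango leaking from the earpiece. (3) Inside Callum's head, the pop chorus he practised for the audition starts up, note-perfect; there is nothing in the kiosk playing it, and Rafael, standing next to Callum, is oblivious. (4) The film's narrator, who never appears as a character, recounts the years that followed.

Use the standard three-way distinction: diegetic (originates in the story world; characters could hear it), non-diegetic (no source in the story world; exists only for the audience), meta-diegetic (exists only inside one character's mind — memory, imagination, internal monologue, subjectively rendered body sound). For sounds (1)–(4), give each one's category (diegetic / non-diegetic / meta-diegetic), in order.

diegetic, diegetic, meta-diegetic, non-diegetic

(1) the sea is part of the location's real environment → diegetic.
(2) is diegetic: the earpiece is a real device on Callum's head — source music.
Sound (3): the music is a memory playing inside Callum's mind alone; no real-world source, Rafael can't hear it, so meta-diegetic.
(4) is non-diegetic: external voice-over — not a character, not heard by anyone in the scene.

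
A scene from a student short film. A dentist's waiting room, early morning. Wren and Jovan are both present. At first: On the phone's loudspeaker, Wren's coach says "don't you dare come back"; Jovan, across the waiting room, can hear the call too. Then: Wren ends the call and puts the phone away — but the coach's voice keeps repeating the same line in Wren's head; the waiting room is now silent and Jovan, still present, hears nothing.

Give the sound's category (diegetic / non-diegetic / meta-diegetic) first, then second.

First: the loudspeaker is an in-world source; both Wren and Jovan hear the call → diegetic.
Second: with the phone off, the voice continues only as Wren's private mental replay — Jovan can't hear it → meta-diegetic.

diegetic, meta-diegetic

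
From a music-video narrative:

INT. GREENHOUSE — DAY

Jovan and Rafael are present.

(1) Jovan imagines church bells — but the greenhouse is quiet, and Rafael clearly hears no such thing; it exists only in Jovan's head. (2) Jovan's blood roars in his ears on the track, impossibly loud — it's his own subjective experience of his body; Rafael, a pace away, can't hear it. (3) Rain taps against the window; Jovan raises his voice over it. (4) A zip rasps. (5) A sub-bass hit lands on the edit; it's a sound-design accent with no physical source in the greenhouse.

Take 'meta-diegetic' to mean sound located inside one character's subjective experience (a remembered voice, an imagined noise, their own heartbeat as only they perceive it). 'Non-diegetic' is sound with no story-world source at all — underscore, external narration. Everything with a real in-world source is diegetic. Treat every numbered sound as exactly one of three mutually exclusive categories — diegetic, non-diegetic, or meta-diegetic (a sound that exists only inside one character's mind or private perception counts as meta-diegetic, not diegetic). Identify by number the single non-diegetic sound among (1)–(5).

(1) is meta-diegetic: Jovan alone 'hears' it — an imagined sound, not present in the space.
(2) point-of-audition from inside Jovan's body; not a sound in the room → meta-diegetic.
(3) is diegetic: rain is part of the location's real environment.
(4) is diegetic: a zip is a real object/event in the scene's world.
(5) an editorial stinger — it belongs to the cut, not the story world → non-diegetic.
Only (5) is non-diegetic.

5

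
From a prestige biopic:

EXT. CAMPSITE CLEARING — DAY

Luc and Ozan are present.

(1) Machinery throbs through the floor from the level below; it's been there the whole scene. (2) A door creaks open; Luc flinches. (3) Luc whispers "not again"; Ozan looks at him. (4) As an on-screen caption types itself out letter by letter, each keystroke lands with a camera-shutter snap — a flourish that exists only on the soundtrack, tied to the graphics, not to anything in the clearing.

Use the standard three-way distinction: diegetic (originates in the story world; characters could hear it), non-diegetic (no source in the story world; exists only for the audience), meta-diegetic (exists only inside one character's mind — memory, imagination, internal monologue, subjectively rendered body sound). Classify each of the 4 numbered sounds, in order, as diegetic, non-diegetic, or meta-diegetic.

diegetic, diegetic, diegetic, non-diegetic

(1) is diegetic: ambient/room sound belonging to the story's physical space.
Sound (2): an in-world source (a door); characters could hear it, so diegetic.
(3) on-screen dialogue — Luc speaks and Ozan is there to hear → diegetic.
(4) the caption isn't part of the story world, so neither is the sound tied to it → non-diegetic.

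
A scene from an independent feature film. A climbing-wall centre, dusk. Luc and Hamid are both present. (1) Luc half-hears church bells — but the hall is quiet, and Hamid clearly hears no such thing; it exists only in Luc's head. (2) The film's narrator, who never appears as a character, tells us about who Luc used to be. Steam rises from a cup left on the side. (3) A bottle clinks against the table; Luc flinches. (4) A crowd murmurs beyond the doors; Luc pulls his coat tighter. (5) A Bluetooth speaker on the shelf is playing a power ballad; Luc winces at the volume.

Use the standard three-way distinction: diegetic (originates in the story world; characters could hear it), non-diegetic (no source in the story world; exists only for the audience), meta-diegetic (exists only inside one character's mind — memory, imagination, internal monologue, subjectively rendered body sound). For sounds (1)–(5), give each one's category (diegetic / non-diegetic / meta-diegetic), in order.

meta-diegetic, non-diegetic, diegetic, diegetic, diegetic

(1) the sound is imagined by Luc; nothing in the story world is producing it and Hamid can't hear it → meta-diegetic.
(2) external voice-over — not a character, not heard by anyone in the scene → non-diegetic.
Sound (3): an in-world source (a bottle); characters could hear it, so diegetic.
(4) is diegetic: it's the actual ambient sound of the location.
(5) source music from a Bluetooth speaker, which exists in the story world → diegetic.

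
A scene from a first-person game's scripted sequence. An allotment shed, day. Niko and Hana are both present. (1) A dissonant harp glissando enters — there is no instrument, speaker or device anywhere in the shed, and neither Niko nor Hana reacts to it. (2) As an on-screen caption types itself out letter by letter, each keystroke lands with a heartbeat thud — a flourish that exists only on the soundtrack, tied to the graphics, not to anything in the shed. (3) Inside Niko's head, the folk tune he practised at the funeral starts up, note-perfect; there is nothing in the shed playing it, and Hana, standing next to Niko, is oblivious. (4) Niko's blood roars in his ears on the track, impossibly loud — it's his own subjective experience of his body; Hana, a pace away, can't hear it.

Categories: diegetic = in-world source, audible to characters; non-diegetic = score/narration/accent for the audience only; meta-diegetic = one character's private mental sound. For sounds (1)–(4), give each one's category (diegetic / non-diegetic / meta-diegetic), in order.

(1) nothing in the shed produces it and the characters don't hear it — pure soundtrack → non-diegetic.
(2) is non-diegetic: sound married to a title/caption — outside the diegesis by definition.
(3) is meta-diegetic: remembered music, private to Niko — Hana is oblivious because it isn't in the room.
(4) is meta-diegetic: it's Niko's internal bodily sensation rendered as sound; only Niko 'hears' it.

non-diegetic, non-diegetic, meta-diegetic, meta-diegetic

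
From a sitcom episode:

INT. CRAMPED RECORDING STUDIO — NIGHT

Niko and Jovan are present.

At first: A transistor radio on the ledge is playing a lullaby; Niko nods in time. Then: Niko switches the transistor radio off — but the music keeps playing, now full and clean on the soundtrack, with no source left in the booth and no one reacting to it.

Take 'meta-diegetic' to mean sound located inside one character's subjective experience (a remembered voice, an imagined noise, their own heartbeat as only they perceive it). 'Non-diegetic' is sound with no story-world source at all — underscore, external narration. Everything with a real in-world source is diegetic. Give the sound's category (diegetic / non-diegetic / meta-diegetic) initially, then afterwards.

Initially: a transistor radio is a real in-scene source and Niko reacts to it → diegetic.
Afterwards: there is no longer any in-world source and no one can hear it — it has become underscore → non-diegetic.

diegetic, non-diegetic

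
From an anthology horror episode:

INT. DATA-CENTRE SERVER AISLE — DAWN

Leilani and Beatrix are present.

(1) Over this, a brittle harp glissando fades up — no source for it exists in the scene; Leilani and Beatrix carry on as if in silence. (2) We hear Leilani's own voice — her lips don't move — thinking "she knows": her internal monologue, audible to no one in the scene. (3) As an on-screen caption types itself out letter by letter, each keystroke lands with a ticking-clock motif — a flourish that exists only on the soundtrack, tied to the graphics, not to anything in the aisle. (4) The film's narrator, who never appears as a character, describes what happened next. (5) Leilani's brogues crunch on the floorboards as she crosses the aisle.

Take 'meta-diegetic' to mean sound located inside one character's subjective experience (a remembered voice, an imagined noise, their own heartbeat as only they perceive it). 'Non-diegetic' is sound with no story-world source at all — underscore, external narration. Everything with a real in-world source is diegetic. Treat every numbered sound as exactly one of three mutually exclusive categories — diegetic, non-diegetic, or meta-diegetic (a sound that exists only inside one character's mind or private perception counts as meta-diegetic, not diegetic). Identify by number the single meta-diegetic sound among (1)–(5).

2

Sound (1): it has no source in the story world and no character can hear it — it's underscore, so non-diegetic.
(2) Leilani's thought-voice: a private mental sound no other character can hear → meta-diegetic.
Sound (3): the caption isn't part of the story world, so neither is the sound tied to it, so non-diegetic.
Sound (4): the narrator exists outside the story world, addressing only the audience, so non-diegetic.
(5) is diegetic: Leilani's footsteps are produced in the story world.
Only (2) is meta-diegetic.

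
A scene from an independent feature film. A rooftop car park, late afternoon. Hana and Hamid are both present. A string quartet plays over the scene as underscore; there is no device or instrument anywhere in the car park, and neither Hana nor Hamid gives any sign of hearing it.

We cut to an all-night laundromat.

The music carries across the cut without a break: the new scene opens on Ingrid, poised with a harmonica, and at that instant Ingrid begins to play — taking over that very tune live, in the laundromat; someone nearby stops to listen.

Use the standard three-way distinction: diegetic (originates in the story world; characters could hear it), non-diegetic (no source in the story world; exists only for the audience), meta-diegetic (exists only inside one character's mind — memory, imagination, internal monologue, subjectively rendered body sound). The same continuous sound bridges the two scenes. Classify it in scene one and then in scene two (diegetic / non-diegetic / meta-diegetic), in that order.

non-diegetic, diegetic

Scene one: there's no in-world source anywhere and no character hears it — underscore for the audience only → non-diegetic.
Scene two: from the moment Ingrid starts playing, the tune is being performed on a harmonica inside the story world and another character hears it → diegetic.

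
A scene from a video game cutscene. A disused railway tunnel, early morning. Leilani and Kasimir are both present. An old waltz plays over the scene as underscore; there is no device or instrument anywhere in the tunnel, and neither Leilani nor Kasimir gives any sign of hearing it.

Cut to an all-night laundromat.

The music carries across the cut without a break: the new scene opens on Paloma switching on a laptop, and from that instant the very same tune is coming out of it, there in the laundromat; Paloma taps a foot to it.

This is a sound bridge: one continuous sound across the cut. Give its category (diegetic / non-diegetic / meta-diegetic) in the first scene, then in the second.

non-diegetic, diegetic

Scene one: there's no in-world source anywhere and no character hears it — underscore for the audience only → non-diegetic.
Scene two: once Paloma turns on a laptop, the music has a real source in the story world and Paloma reacts to it → diegetic.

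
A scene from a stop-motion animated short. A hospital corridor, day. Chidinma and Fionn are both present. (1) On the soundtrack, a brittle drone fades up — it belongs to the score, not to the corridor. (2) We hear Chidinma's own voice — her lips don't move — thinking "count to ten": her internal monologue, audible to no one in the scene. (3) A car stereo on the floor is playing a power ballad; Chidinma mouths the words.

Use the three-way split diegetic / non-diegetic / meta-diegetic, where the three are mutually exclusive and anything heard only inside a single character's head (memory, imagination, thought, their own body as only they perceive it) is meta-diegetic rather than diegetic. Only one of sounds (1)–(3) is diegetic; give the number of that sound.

(1) nothing in the corridor produces it and the characters don't hear it — pure soundtrack → non-diegetic.
Sound (2): internal monologue — inside Chidinma's mind, not spoken into the scene, so meta-diegetic.
(3) is diegetic: a car stereo is a physical source in the scene and Chidinma reacts to it.
Only (3) is diegetic.

3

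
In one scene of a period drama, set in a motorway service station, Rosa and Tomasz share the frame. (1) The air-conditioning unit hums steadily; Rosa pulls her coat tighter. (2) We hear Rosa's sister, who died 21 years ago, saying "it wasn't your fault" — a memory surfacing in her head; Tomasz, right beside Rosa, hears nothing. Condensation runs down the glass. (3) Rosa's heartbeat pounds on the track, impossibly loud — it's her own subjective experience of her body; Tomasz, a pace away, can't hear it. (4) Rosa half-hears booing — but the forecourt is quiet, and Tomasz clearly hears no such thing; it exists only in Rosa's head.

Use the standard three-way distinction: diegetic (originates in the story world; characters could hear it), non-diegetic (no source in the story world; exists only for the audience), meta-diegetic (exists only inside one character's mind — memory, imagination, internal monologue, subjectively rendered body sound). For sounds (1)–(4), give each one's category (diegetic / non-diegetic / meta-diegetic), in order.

diegetic, meta-diegetic, meta-diegetic, meta-diegetic

Sound (1): it's the actual ambient sound of the location, so diegetic.
(2) it's Rosa's recollection rendered as sound; the other character can't hear it → meta-diegetic.
(3) is meta-diegetic: point-of-audition from inside Rosa's body; not a sound in the room.
Sound (4): Rosa alone 'hears' it — an imagined sound, not present in the space, so meta-diegetic.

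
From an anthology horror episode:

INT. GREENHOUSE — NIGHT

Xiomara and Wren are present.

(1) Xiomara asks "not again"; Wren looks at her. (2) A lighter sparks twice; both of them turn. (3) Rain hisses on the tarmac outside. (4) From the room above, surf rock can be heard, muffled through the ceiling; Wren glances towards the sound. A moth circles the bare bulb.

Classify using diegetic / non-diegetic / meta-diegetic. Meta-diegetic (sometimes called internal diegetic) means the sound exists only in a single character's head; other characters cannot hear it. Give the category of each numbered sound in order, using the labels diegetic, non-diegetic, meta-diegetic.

diegetic, diegetic, diegetic, diegetic

(1) is diegetic: spoken by a character present in the story world.
(2) a lighter is a real object/event in the scene's world → diegetic.
Sound (3): ambient/room sound belonging to the story's physical space, so diegetic.
(4) is diegetic: the music has an off-screen but real-world source and a character hears it.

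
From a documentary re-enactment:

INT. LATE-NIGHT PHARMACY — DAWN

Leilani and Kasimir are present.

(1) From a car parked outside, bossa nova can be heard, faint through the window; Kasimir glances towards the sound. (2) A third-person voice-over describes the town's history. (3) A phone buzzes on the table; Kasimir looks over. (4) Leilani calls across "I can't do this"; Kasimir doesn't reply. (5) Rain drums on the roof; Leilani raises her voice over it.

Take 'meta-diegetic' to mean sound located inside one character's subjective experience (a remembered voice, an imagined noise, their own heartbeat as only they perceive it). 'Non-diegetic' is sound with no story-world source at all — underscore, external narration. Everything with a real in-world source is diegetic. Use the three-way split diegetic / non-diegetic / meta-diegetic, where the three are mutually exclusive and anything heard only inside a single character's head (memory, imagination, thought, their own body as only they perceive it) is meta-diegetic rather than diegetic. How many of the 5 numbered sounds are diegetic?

(1) is diegetic: the music has an off-screen but real-world source and a character hears it.
(2) is non-diegetic: external voice-over — not a character, not heard by anyone in the scene.
Sound (3): the sound comes from a phone physically present in the location, so diegetic.
(4) Leilani is a character speaking aloud in the scene → diegetic.
(5) is diegetic: it's the actual ambient sound of the location.
So 4 of the 5 are diegetic: (1), (3), (4), (5).

4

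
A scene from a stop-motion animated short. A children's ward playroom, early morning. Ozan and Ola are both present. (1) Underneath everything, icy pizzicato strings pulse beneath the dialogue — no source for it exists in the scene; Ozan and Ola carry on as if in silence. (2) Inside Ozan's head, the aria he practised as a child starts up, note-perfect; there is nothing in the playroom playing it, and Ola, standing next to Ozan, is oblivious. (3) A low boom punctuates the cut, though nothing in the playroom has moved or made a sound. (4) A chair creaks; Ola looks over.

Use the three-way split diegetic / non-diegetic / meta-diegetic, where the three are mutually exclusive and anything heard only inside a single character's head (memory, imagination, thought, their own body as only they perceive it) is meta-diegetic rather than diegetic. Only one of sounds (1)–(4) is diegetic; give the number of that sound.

(1) is non-diegetic: it has no source in the story world and no character can hear it — it's underscore.
(2) is meta-diegetic: remembered music, private to Ozan — Ola is oblivious because it isn't in the room.
Sound (3): an editorial stinger — it belongs to the cut, not the story world, so non-diegetic.
(4) is diegetic: the sound comes from a chair physically present in the location.
Only (4) is diegetic.

4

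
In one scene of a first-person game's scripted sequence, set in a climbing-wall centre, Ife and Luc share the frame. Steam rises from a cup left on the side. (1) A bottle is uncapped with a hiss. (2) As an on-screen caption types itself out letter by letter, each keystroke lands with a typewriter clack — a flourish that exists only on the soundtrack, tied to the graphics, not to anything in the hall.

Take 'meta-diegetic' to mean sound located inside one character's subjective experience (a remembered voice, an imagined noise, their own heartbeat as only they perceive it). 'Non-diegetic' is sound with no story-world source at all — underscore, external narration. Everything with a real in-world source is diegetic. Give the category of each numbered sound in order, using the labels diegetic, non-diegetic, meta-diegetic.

Sound (1): the sound comes from a bottle physically present in the location, so diegetic.
(2) is non-diegetic: it accompanies on-screen graphics, not anything inside the story world.

diegetic, non-diegetic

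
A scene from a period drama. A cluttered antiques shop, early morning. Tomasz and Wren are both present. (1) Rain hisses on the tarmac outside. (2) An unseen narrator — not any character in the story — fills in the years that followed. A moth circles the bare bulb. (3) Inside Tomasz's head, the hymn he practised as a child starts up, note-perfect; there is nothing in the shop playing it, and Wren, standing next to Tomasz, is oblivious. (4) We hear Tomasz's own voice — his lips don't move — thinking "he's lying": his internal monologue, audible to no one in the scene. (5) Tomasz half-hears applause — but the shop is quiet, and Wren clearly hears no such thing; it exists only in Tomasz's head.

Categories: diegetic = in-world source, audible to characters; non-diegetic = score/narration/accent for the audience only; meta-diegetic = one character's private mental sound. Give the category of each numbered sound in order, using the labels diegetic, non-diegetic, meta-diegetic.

(1) is diegetic: it's the actual ambient sound of the location.
(2) external voice-over — not a character, not heard by anyone in the scene → non-diegetic.
(3) is meta-diegetic: it lives in Tomasz's subjectivity, not in the shop.
(4) internal monologue — inside Tomasz's mind, not spoken into the scene → meta-diegetic.
(5) Tomasz alone 'hears' it — an imagined sound, not present in the space → meta-diegetic.

diegetic, non-diegetic, meta-diegetic, meta-diegetic, meta-diegetic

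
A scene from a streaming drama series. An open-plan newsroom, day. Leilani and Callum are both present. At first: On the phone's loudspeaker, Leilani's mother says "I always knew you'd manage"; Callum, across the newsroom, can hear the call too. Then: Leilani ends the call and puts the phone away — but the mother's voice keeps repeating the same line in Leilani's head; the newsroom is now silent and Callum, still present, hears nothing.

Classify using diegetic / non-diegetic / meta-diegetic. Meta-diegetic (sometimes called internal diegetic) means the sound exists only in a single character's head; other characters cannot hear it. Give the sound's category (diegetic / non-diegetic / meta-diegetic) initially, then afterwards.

Initially: the loudspeaker is an in-world source; both Leilani and Callum hear the call → diegetic.
Afterwards: with the phone off, the voice continues only as Leilani's private mental replay — Callum can't hear it → meta-diegetic.

diegetic, meta-diegetic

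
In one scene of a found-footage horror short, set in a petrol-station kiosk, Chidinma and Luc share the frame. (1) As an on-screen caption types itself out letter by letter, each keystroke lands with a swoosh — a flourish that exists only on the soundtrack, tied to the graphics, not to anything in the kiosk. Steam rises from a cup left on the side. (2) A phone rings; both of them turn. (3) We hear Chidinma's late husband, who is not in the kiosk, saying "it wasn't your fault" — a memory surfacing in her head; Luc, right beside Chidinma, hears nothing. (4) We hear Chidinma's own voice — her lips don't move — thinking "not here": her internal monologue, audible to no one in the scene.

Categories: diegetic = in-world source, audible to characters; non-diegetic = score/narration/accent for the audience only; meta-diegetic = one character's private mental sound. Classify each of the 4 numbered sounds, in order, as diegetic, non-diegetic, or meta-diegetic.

Sound (1): sound married to a title/caption — outside the diegesis by definition, so non-diegetic.
(2) is diegetic: a phone is a real object/event in the scene's world.
Sound (3): a remembered line, private to Chidinma — not present in the room, not audible to Luc, so meta-diegetic.
(4) is meta-diegetic: Chidinma's thought-voice: a private mental sound no other character can hear.

non-diegetic, diegetic, meta-diegetic, meta-diegetic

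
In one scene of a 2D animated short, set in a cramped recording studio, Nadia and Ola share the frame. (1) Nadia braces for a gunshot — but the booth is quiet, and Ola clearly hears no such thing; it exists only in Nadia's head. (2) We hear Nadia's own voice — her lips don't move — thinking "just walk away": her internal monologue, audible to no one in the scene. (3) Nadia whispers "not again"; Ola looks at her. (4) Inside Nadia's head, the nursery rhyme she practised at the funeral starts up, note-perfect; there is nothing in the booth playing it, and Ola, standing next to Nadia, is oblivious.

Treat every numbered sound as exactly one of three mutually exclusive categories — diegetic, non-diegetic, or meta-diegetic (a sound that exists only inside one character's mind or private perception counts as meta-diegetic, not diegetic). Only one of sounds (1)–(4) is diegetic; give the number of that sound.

(1) is meta-diegetic: subjective to Nadia: the booth is silent and Ola hears nothing.
Sound (2): internal monologue — inside Nadia's mind, not spoken into the scene, so meta-diegetic.
(3) on-screen dialogue — Nadia speaks and Ola is there to hear → diegetic.
(4) is meta-diegetic: it lives in Nadia's subjectivity, not in the booth.
Only (3) is diegetic.

3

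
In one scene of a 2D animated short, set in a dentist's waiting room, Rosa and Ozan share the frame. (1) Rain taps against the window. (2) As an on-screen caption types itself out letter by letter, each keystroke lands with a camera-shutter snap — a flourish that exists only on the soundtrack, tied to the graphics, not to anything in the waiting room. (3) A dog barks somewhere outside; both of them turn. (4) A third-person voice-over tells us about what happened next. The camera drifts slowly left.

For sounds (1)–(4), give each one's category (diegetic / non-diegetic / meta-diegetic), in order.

Sound (1): ambient/room sound belonging to the story's physical space, so diegetic.
(2) the caption isn't part of the story world, so neither is the sound tied to it → non-diegetic.
(3) is diegetic: a dog is a real object/event in the scene's world.
Sound (4): commentary laid over the scene from outside the fiction, so non-diegetic.

diegetic, non-diegetic, diegetic, non-diegetic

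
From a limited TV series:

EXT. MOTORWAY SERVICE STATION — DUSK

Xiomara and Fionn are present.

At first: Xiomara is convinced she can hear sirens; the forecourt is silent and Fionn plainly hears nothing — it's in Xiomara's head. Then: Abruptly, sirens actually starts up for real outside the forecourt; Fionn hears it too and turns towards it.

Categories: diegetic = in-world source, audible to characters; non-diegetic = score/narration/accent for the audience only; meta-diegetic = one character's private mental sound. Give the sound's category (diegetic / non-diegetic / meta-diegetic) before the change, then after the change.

Before the change: only Xiomara 'hears' it — imagined, in her mind → meta-diegetic.
After the change: now there's a real external source and Fionn hears it too — in the story world → diegetic.

meta-diegetic, diegetic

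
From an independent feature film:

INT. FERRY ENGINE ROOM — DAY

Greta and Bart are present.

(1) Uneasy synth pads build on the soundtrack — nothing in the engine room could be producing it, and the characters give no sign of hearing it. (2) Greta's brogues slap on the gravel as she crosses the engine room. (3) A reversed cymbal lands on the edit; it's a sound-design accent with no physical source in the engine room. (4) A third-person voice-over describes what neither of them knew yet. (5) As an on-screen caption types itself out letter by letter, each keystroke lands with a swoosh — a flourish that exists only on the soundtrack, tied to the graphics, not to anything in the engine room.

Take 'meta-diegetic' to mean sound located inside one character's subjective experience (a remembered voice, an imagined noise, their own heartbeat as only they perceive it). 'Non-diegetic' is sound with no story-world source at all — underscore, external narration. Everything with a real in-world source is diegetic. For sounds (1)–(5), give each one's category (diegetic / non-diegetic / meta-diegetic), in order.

(1) is non-diegetic: nothing in the engine room produces it and the characters don't hear it — pure soundtrack.
(2) a character's body making contact with the set — an in-world sound → diegetic.
(3) is non-diegetic: nothing in the scene produces it; it's an accent added for the audience.
(4) is non-diegetic: the narrator exists outside the story world, addressing only the audience.
(5) is non-diegetic: the caption isn't part of the story world, so neither is the sound tied to it.

non-diegetic, diegetic, non-diegetic, non-diegetic, non-diegetic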